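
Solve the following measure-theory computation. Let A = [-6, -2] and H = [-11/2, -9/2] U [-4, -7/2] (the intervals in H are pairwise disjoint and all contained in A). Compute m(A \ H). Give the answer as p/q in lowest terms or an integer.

The ambient interval has length m(A) = -2 - (-6) = 4.
Since the holes are disjoint and sit inside A, by finite additivity
  m(H) = sum_i (b_i - a_i), and m(A \ H) = m(A) - m(H).
Computing the hole measures:
  m(H_1) = -9/2 - (-11/2) = 1.
  m(H_2) = -7/2 - (-4) = 1/2.
Summed: m(H) = 1 + 1/2 = 3/2.
So m(A \ H) = 4 - 3/2 = 5/2.

5/2


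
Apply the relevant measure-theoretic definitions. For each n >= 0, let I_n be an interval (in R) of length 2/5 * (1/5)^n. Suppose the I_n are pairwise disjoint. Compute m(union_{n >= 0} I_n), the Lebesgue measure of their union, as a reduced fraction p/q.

By countable additivity of the Lebesgue measure on pairwise disjoint measurable sets,
  m(union_{n >= 0} I_n) = sum_{n >= 0} m(I_n) = sum_{n >= 0} a * r^n,
  with a = 2/5 and r = 1/5.
Since 0 < r = 1/5 < 1, the geometric series converges:
  sum_{n >= 0} a * r^n = a / (1 - r).
  = 2/5 / (1 - 1/5)
  = 2/5 / (4/5)
  = 1/2.

1/2


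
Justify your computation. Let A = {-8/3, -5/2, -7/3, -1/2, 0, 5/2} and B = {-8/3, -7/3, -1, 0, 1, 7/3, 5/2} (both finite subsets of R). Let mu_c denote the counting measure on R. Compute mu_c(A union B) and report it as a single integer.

Counting measure on a finite set equals cardinality. By inclusion-exclusion, |A union B| = |A| + |B| - |A cap B|.
|A| = 6, |B| = 7, |A cap B| = 4.
So mu_c(A union B) = 6 + 7 - 4 = 9.

9


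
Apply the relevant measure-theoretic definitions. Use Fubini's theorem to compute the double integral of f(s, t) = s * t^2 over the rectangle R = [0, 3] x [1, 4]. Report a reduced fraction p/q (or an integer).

f(s, t) is a tensor product of a function of s and a function of t, and both factors are bounded continuous (hence Lebesgue integrable) on the rectangle, so Fubini's theorem applies:
  integral_R f d(m x m) = (integral_a1^b1 s ds) * (integral_a2^b2 t^2 dt).
Inner integral in s: integral_{0}^{3} s ds = (3^2 - 0^2)/2
  = 9/2.
Inner integral in t: integral_{1}^{4} t^2 dt = (4^3 - 1^3)/3
  = 21.
Product: (9/2) * (21) = 189/2.

189/2


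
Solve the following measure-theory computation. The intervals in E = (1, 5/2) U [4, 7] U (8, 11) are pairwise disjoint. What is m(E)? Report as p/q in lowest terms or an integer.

For pairwise disjoint intervals, m(union_i I_i) = sum_i m(I_i),
and m is invariant under swapping open/closed endpoints (single points have measure 0).
So m(E) = sum_i (b_i - a_i).
  I_1 has length 5/2 - 1 = 3/2.
  I_2 has length 7 - 4 = 3.
  I_3 has length 11 - 8 = 3.
Summing:
  m(E) = 3/2 + 3 + 3 = 15/2.

15/2


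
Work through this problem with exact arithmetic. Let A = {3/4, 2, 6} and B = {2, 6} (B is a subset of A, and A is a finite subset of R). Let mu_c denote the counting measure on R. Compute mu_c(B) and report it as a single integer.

Counting measure assigns mu_c(E) = |E| (number of elements) when E is finite.
B has 2 element(s), so mu_c(B) = 2.

2


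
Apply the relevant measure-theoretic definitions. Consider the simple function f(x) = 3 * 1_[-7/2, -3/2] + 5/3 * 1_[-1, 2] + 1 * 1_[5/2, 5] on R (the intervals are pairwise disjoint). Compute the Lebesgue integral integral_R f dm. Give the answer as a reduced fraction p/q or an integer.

For a simple function f = sum_i c_i * 1_{A_i} with disjoint A_i,
  integral f dm = sum_i c_i * m(A_i).
Lengths of the A_i:
  m(A_1) = -3/2 - (-7/2) = 2.
  m(A_2) = 2 - (-1) = 3.
  m(A_3) = 5 - 5/2 = 5/2.
Contributions c_i * m(A_i):
  (3) * (2) = 6.
  (5/3) * (3) = 5.
  (1) * (5/2) = 5/2.
Total: 6 + 5 + 5/2 = 27/2.

27/2


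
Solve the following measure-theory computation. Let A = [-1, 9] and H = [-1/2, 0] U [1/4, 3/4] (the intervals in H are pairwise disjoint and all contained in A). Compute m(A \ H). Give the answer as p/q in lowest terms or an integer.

The ambient interval has length m(A) = 9 - (-1) = 10.
Since the holes are disjoint and sit inside A, by finite additivity
  m(H) = sum_i (b_i - a_i), and m(A \ H) = m(A) - m(H).
Computing the hole measures:
  m(H_1) = 0 - (-1/2) = 1/2.
  m(H_2) = 3/4 - 1/4 = 1/2.
Summed: m(H) = 1/2 + 1/2 = 1.
So m(A \ H) = 10 - 1 = 9.

9


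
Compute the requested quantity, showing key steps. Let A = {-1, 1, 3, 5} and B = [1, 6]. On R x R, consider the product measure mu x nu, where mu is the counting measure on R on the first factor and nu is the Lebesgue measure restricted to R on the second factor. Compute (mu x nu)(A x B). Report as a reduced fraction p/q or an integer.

For a measurable rectangle A x B, the product measure satisfies
  (mu x nu)(A x B) = mu(A) * nu(B).
  mu(A) = 4.
  nu(B) = 5.
  (mu x nu)(A x B) = 4 * 5 = 20.

20


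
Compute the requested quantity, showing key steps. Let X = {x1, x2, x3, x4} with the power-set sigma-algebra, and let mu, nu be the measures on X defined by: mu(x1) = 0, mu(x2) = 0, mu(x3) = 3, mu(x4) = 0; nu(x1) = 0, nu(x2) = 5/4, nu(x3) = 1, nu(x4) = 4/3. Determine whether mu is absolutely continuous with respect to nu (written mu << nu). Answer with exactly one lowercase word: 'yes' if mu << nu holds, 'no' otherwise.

mu << nu means: every nu-null measurable set is also mu-null; equivalently, for every atom x, if nu({x}) = 0 then mu({x}) = 0.
Checking each atom:
  x1: nu = 0, mu = 0 -> consistent with mu << nu.
  x2: nu = 5/4 > 0 -> no constraint.
  x3: nu = 1 > 0 -> no constraint.
  x4: nu = 4/3 > 0 -> no constraint.
No atom violates the condition. Therefore mu << nu.

yes


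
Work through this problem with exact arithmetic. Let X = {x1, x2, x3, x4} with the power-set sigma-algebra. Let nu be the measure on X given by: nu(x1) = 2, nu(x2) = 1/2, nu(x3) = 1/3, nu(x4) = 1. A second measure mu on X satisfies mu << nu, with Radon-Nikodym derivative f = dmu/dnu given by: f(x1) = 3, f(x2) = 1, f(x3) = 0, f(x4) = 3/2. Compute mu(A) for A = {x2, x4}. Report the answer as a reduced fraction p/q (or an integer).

By the defining property of the Radon-Nikodym derivative, for every measurable set A,
  mu(A) = integral_A f dnu.
Since nu is a discrete measure concentrated on the atoms of X, the integral over A reduces to the sum
  mu(A) = sum_{x in A} f(x) * nu({x}).
Computing each term:
  x2: f(x2) * nu(x2) = 1 * 1/2 = 1/2.
  x4: f(x4) * nu(x4) = 3/2 * 1 = 3/2.
Summing: mu(A) = 1/2 + 3/2 = 2.

2


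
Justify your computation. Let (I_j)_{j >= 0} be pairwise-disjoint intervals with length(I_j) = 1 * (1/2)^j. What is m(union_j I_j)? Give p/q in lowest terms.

By countable additivity of the Lebesgue measure on pairwise disjoint measurable sets,
  m(union_{j >= 0} I_j) = sum_{j >= 0} m(I_j) = sum_{j >= 0} a * r^j,
  with a = 1 and r = 1/2.
Since 0 < r = 1/2 < 1, the geometric series converges:
  sum_{j >= 0} a * r^j = a / (1 - r).
  = 1 / (1 - 1/2)
  = 1 / (1/2)
  = 2.

2


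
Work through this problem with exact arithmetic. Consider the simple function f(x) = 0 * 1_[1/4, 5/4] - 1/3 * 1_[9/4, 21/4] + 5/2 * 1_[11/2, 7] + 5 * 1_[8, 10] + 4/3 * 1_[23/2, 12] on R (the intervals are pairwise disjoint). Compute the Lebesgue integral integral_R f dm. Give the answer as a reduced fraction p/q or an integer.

For a simple function f = sum_i c_i * 1_{A_i} with disjoint A_i,
  integral f dm = sum_i c_i * m(A_i).
Lengths of the A_i:
  m(A_1) = 5/4 - 1/4 = 1.
  m(A_2) = 21/4 - 9/4 = 3.
  m(A_3) = 7 - 11/2 = 3/2.
  m(A_4) = 10 - 8 = 2.
  m(A_5) = 12 - 23/2 = 1/2.
Contributions c_i * m(A_i):
  (0) * (1) = 0.
  (-1/3) * (3) = -1.
  (5/2) * (3/2) = 15/4.
  (5) * (2) = 10.
  (4/3) * (1/2) = 2/3.
Total: 0 - 1 + 15/4 + 10 + 2/3 = 161/12.

161/12


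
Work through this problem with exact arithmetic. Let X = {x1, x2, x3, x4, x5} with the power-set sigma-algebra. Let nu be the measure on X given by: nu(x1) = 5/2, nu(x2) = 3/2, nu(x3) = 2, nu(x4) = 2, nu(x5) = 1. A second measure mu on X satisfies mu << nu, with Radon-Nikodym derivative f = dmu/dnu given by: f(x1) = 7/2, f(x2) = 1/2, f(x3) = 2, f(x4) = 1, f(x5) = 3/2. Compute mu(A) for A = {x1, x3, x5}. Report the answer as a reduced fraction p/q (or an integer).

By the defining property of the Radon-Nikodym derivative, for every measurable set A,
  mu(A) = integral_A f dnu.
Since nu is a discrete measure concentrated on the atoms of X, the integral over A reduces to the sum
  mu(A) = sum_{x in A} f(x) * nu({x}).
Computing each term:
  x1: f(x1) * nu(x1) = 7/2 * 5/2 = 35/4.
  x3: f(x3) * nu(x3) = 2 * 2 = 4.
  x5: f(x5) * nu(x5) = 3/2 * 1 = 3/2.
Summing: mu(A) = 35/4 + 4 + 3/2 = 57/4.

57/4


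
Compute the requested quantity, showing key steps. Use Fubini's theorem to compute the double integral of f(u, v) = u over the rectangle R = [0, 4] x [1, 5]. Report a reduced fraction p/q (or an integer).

f(u, v) is a tensor product of a function of u and a function of v, and both factors are bounded continuous (hence Lebesgue integrable) on the rectangle, so Fubini's theorem applies:
  integral_R f d(m x m) = (integral_a1^b1 u du) * (integral_a2^b2 1 dv).
Inner integral in u: integral_{0}^{4} u du = (4^2 - 0^2)/2
  = 8.
Inner integral in v: integral_{1}^{5} 1 dv = (5^1 - 1^1)/1
  = 4.
Product: (8) * (4) = 32.

32


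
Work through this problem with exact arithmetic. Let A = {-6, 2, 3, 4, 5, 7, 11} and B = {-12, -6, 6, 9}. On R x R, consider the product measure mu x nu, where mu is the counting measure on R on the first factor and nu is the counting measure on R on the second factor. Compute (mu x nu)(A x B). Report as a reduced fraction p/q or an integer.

For a measurable rectangle A x B, the product measure satisfies
  (mu x nu)(A x B) = mu(A) * nu(B).
  mu(A) = 7.
  nu(B) = 4.
  (mu x nu)(A x B) = 7 * 4 = 28.

28


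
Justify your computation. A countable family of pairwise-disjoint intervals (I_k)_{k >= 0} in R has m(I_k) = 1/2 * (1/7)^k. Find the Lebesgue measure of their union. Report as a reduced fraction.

By countable additivity of the Lebesgue measure on pairwise disjoint measurable sets,
  m(union_{k >= 0} I_k) = sum_{k >= 0} m(I_k) = sum_{k >= 0} a * r^k,
  with a = 1/2 and r = 1/7.
Since 0 < r = 1/7 < 1, the geometric series converges:
  sum_{k >= 0} a * r^k = a / (1 - r).
  = 1/2 / (1 - 1/7)
  = 1/2 / (6/7)
  = 7/12.

7/12


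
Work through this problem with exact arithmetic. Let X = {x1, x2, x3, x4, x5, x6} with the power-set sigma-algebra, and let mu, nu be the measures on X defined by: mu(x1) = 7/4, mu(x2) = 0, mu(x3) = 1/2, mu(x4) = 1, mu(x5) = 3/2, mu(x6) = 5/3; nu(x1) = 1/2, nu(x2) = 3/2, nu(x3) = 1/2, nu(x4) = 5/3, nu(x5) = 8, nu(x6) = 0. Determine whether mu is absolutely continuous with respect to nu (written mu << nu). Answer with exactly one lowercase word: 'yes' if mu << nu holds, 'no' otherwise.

mu << nu means: every nu-null measurable set is also mu-null; equivalently, for every atom x, if nu({x}) = 0 then mu({x}) = 0.
Checking each atom:
  x1: nu = 1/2 > 0 -> no constraint.
  x2: nu = 3/2 > 0 -> no constraint.
  x3: nu = 1/2 > 0 -> no constraint.
  x4: nu = 5/3 > 0 -> no constraint.
  x5: nu = 8 > 0 -> no constraint.
  x6: nu = 0, mu = 5/3 > 0 -> violates mu << nu.
The atom(s) x6 violate the condition (nu = 0 but mu > 0). Therefore mu is NOT absolutely continuous w.r.t. nu.

no


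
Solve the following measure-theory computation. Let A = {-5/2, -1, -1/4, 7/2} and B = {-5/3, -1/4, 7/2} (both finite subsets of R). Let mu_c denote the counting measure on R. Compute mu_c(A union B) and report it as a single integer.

Counting measure on a finite set equals cardinality. By inclusion-exclusion, |A union B| = |A| + |B| - |A cap B|.
|A| = 4, |B| = 3, |A cap B| = 2.
So mu_c(A union B) = 4 + 3 - 2 = 5.

5


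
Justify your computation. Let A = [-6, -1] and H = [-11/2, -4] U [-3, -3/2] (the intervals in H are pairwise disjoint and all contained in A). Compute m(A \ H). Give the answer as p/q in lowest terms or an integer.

The ambient interval has length m(A) = -1 - (-6) = 5.
Since the holes are disjoint and sit inside A, by finite additivity
  m(H) = sum_i (b_i - a_i), and m(A \ H) = m(A) - m(H).
Computing the hole measures:
  m(H_1) = -4 - (-11/2) = 3/2.
  m(H_2) = -3/2 - (-3) = 3/2.
Summed: m(H) = 3/2 + 3/2 = 3.
So m(A \ H) = 5 - 3 = 2.

2


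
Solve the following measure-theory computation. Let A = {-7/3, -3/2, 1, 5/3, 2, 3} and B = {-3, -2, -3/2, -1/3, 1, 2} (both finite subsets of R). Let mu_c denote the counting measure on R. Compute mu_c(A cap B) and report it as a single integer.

Counting measure on a finite set equals cardinality. mu_c(A cap B) = |A cap B| (elements appearing in both).
Enumerating the elements of A that also lie in B gives 3 element(s).
So mu_c(A cap B) = 3.

3


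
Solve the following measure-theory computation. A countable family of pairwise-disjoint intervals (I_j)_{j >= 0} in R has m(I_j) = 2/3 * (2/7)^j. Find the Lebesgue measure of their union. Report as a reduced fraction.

By countable additivity of the Lebesgue measure on pairwise disjoint measurable sets,
  m(union_{j >= 0} I_j) = sum_{j >= 0} m(I_j) = sum_{j >= 0} a * r^j,
  with a = 2/3 and r = 2/7.
Since 0 < r = 2/7 < 1, the geometric series converges:
  sum_{j >= 0} a * r^j = a / (1 - r).
  = 2/3 / (1 - 2/7)
  = 2/3 / (5/7)
  = 14/15.

14/15


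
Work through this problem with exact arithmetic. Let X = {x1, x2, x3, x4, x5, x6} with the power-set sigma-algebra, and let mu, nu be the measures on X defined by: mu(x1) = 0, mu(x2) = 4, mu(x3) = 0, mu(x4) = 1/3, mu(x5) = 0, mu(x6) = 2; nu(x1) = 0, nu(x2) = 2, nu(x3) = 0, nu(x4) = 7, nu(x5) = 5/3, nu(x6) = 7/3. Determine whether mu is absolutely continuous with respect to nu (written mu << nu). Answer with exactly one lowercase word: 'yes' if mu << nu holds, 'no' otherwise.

mu << nu means: every nu-null measurable set is also mu-null; equivalently, for every atom x, if nu({x}) = 0 then mu({x}) = 0.
Checking each atom:
  x1: nu = 0, mu = 0 -> consistent with mu << nu.
  x2: nu = 2 > 0 -> no constraint.
  x3: nu = 0, mu = 0 -> consistent with mu << nu.
  x4: nu = 7 > 0 -> no constraint.
  x5: nu = 5/3 > 0 -> no constraint.
  x6: nu = 7/3 > 0 -> no constraint.
No atom violates the condition. Therefore mu << nu.

yes


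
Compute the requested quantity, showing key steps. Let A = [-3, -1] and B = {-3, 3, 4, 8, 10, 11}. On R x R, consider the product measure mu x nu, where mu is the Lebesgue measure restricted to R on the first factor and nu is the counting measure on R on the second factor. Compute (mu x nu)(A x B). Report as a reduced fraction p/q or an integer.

For a measurable rectangle A x B, the product measure satisfies
  (mu x nu)(A x B) = mu(A) * nu(B).
  mu(A) = 2.
  nu(B) = 6.
  (mu x nu)(A x B) = 2 * 6 = 12.

12


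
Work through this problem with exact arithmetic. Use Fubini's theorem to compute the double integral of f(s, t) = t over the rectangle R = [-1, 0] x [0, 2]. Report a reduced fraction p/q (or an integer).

f(s, t) is a tensor product of a function of s and a function of t, and both factors are bounded continuous (hence Lebesgue integrable) on the rectangle, so Fubini's theorem applies:
  integral_R f d(m x m) = (integral_a1^b1 1 ds) * (integral_a2^b2 t dt).
Inner integral in s: integral_{-1}^{0} 1 ds = (0^1 - (-1)^1)/1
  = 1.
Inner integral in t: integral_{0}^{2} t dt = (2^2 - 0^2)/2
  = 2.
Product: (1) * (2) = 2.

2


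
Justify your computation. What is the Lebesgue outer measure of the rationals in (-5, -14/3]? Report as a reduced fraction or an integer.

Q cap (-5, -14/3] is countable; list its elements as q_1, q_2, ... . Fix eps > 0 and cover the k-th point by an interval of length eps * 2^(-k). The cover has total length eps * sum_{k>=1} 2^(-k) = eps, so by definition of outer measure m*(Q cap (-5, -14/3]) <= eps. Since eps was arbitrary and m* >= 0, the outer measure is 0.

0


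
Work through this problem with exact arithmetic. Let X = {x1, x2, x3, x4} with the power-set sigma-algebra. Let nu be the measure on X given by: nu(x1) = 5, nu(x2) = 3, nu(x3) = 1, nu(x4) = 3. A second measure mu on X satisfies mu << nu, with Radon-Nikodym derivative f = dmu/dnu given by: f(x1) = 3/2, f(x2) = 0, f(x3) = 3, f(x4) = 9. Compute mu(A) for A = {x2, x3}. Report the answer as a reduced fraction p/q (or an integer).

By the defining property of the Radon-Nikodym derivative, for every measurable set A,
  mu(A) = integral_A f dnu.
Since nu is a discrete measure concentrated on the atoms of X, the integral over A reduces to the sum
  mu(A) = sum_{x in A} f(x) * nu({x}).
Computing each term:
  x2: f(x2) * nu(x2) = 0 * 3 = 0.
  x3: f(x3) * nu(x3) = 3 * 1 = 3.
Summing: mu(A) = 0 + 3 = 3.

3


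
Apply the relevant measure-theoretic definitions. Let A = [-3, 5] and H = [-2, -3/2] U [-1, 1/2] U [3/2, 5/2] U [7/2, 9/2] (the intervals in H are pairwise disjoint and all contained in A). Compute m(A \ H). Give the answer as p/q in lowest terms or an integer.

The ambient interval has length m(A) = 5 - (-3) = 8.
Since the holes are disjoint and sit inside A, by finite additivity
  m(H) = sum_i (b_i - a_i), and m(A \ H) = m(A) - m(H).
Computing the hole measures:
  m(H_1) = -3/2 - (-2) = 1/2.
  m(H_2) = 1/2 - (-1) = 3/2.
  m(H_3) = 5/2 - 3/2 = 1.
  m(H_4) = 9/2 - 7/2 = 1.
Summed: m(H) = 1/2 + 3/2 + 1 + 1 = 4.
So m(A \ H) = 8 - 4 = 4.

4


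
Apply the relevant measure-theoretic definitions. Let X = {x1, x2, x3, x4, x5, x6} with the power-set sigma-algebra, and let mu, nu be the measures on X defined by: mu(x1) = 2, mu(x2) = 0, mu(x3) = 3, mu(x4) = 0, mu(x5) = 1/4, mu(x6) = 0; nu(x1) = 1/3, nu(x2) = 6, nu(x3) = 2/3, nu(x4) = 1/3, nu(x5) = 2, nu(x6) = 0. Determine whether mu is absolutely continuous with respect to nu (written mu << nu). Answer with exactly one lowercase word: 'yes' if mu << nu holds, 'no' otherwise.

mu << nu means: every nu-null measurable set is also mu-null; equivalently, for every atom x, if nu({x}) = 0 then mu({x}) = 0.
Checking each atom:
  x1: nu = 1/3 > 0 -> no constraint.
  x2: nu = 6 > 0 -> no constraint.
  x3: nu = 2/3 > 0 -> no constraint.
  x4: nu = 1/3 > 0 -> no constraint.
  x5: nu = 2 > 0 -> no constraint.
  x6: nu = 0, mu = 0 -> consistent with mu << nu.
No atom violates the condition. Therefore mu << nu.

yes


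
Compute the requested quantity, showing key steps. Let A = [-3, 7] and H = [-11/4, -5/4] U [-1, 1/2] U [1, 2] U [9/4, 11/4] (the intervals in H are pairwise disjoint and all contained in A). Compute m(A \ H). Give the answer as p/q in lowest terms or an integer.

The ambient interval has length m(A) = 7 - (-3) = 10.
Since the holes are disjoint and sit inside A, by finite additivity
  m(H) = sum_i (b_i - a_i), and m(A \ H) = m(A) - m(H).
Computing the hole measures:
  m(H_1) = -5/4 - (-11/4) = 3/2.
  m(H_2) = 1/2 - (-1) = 3/2.
  m(H_3) = 2 - 1 = 1.
  m(H_4) = 11/4 - 9/4 = 1/2.
Summed: m(H) = 3/2 + 3/2 + 1 + 1/2 = 9/2.
So m(A \ H) = 10 - 9/2 = 11/2.

11/2


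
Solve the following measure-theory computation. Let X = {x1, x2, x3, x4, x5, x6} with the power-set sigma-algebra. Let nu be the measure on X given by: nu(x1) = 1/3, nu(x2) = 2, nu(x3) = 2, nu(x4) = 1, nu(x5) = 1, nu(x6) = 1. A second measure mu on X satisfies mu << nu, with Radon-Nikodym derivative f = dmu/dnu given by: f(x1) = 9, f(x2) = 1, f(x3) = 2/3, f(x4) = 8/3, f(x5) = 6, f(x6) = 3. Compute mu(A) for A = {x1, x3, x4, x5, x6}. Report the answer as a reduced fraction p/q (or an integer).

By the defining property of the Radon-Nikodym derivative, for every measurable set A,
  mu(A) = integral_A f dnu.
Since nu is a discrete measure concentrated on the atoms of X, the integral over A reduces to the sum
  mu(A) = sum_{x in A} f(x) * nu({x}).
Computing each term:
  x1: f(x1) * nu(x1) = 9 * 1/3 = 3.
  x3: f(x3) * nu(x3) = 2/3 * 2 = 4/3.
  x4: f(x4) * nu(x4) = 8/3 * 1 = 8/3.
  x5: f(x5) * nu(x5) = 6 * 1 = 6.
  x6: f(x6) * nu(x6) = 3 * 1 = 3.
Summing: mu(A) = 3 + 4/3 + 8/3 + 6 + 3 = 16.

16


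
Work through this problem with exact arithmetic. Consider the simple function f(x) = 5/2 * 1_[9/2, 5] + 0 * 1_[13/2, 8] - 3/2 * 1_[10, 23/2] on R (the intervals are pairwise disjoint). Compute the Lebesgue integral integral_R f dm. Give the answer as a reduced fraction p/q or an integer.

For a simple function f = sum_i c_i * 1_{A_i} with disjoint A_i,
  integral f dm = sum_i c_i * m(A_i).
Lengths of the A_i:
  m(A_1) = 5 - 9/2 = 1/2.
  m(A_2) = 8 - 13/2 = 3/2.
  m(A_3) = 23/2 - 10 = 3/2.
Contributions c_i * m(A_i):
  (5/2) * (1/2) = 5/4.
  (0) * (3/2) = 0.
  (-3/2) * (3/2) = -9/4.
Total: 5/4 + 0 - 9/4 = -1.

-1


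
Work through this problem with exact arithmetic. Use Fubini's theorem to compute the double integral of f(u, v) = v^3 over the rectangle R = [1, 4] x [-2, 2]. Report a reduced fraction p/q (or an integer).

f(u, v) is a tensor product of a function of u and a function of v, and both factors are bounded continuous (hence Lebesgue integrable) on the rectangle, so Fubini's theorem applies:
  integral_R f d(m x m) = (integral_a1^b1 1 du) * (integral_a2^b2 v^3 dv).
Inner integral in u: integral_{1}^{4} 1 du = (4^1 - 1^1)/1
  = 3.
Inner integral in v: integral_{-2}^{2} v^3 dv = (2^4 - (-2)^4)/4
  = 0.
Product: (3) * (0) = 0.

0


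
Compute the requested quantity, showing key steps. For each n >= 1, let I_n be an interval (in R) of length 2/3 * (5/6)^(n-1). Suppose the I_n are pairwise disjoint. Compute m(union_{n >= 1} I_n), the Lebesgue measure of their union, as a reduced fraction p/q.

By countable additivity of the Lebesgue measure on pairwise disjoint measurable sets,
  m(union_{n >= 1} I_n) = sum_{n >= 1} m(I_n) = sum_{n >= 1} a * r^(n-1),
  with a = 2/3 and r = 5/6.
Since 0 < r = 5/6 < 1, the geometric series converges:
  sum_{n >= 1} a * r^(n-1) = a / (1 - r).
  = 2/3 / (1 - 5/6)
  = 2/3 / (1/6)
  = 4.

4


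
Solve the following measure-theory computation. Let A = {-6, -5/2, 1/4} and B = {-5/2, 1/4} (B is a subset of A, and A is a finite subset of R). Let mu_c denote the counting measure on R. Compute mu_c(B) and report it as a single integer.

Counting measure assigns mu_c(E) = |E| (number of elements) when E is finite.
B has 2 element(s), so mu_c(B) = 2.

2


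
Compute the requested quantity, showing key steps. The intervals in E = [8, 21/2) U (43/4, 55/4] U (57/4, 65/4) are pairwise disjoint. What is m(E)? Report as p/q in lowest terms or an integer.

For pairwise disjoint intervals, m(union_i I_i) = sum_i m(I_i),
and m is invariant under swapping open/closed endpoints (single points have measure 0).
So m(E) = sum_i (b_i - a_i).
  I_1 has length 21/2 - 8 = 5/2.
  I_2 has length 55/4 - 43/4 = 3.
  I_3 has length 65/4 - 57/4 = 2.
Summing:
  m(E) = 5/2 + 3 + 2 = 15/2.

15/2


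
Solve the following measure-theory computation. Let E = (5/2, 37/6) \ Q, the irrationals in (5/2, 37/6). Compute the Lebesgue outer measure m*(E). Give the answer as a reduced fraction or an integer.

The interval I = (5/2, 37/6) has m(I) = 37/6 - 5/2 = 11/3 (endpoints are measure-zero, so open/closed/half-open agree). Write I = (I cap Q) u (I \ Q). The rationals in I are countable, so m*(I cap Q) = 0 (cover each rational by intervals whose total length is arbitrarily small). By countable subadditivity m*(I) <= m*(I cap Q) + m*(I \ Q), hence m*(I \ Q) >= m(I) = 11/3. The reverse inequality m*(I \ Q) <= m*(I) = 11/3 is trivial since (I \ Q) is a subset of I. Therefore m*(I \ Q) = 11/3.

11/3


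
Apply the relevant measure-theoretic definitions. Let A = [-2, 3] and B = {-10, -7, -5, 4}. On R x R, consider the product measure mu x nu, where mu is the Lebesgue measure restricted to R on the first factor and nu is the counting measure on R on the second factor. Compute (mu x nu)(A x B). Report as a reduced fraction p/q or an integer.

For a measurable rectangle A x B, the product measure satisfies
  (mu x nu)(A x B) = mu(A) * nu(B).
  mu(A) = 5.
  nu(B) = 4.
  (mu x nu)(A x B) = 5 * 4 = 20.

20


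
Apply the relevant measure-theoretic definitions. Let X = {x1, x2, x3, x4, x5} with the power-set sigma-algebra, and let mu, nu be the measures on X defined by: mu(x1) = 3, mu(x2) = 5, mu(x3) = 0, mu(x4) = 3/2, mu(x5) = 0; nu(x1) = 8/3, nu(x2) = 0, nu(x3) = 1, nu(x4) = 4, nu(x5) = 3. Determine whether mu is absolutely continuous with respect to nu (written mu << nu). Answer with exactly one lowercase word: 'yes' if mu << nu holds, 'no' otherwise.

mu << nu means: every nu-null measurable set is also mu-null; equivalently, for every atom x, if nu({x}) = 0 then mu({x}) = 0.
Checking each atom:
  x1: nu = 8/3 > 0 -> no constraint.
  x2: nu = 0, mu = 5 > 0 -> violates mu << nu.
  x3: nu = 1 > 0 -> no constraint.
  x4: nu = 4 > 0 -> no constraint.
  x5: nu = 3 > 0 -> no constraint.
The atom(s) x2 violate the condition (nu = 0 but mu > 0). Therefore mu is NOT absolutely continuous w.r.t. nu.

no


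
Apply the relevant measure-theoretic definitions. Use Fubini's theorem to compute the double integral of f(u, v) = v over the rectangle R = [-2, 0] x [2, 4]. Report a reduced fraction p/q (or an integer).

f(u, v) is a tensor product of a function of u and a function of v, and both factors are bounded continuous (hence Lebesgue integrable) on the rectangle, so Fubini's theorem applies:
  integral_R f d(m x m) = (integral_a1^b1 1 du) * (integral_a2^b2 v dv).
Inner integral in u: integral_{-2}^{0} 1 du = (0^1 - (-2)^1)/1
  = 2.
Inner integral in v: integral_{2}^{4} v dv = (4^2 - 2^2)/2
  = 6.
Product: (2) * (6) = 12.

12


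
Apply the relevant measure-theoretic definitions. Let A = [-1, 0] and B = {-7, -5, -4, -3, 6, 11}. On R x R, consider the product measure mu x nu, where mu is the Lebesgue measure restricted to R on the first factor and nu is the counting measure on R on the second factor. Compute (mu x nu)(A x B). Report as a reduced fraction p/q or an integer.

For a measurable rectangle A x B, the product measure satisfies
  (mu x nu)(A x B) = mu(A) * nu(B).
  mu(A) = 1.
  nu(B) = 6.
  (mu x nu)(A x B) = 1 * 6 = 6.

6


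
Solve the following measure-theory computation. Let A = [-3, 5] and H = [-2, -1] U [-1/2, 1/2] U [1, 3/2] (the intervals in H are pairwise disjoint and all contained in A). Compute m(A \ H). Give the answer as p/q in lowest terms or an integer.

The ambient interval has length m(A) = 5 - (-3) = 8.
Since the holes are disjoint and sit inside A, by finite additivity
  m(H) = sum_i (b_i - a_i), and m(A \ H) = m(A) - m(H).
Computing the hole measures:
  m(H_1) = -1 - (-2) = 1.
  m(H_2) = 1/2 - (-1/2) = 1.
  m(H_3) = 3/2 - 1 = 1/2.
Summed: m(H) = 1 + 1 + 1/2 = 5/2.
So m(A \ H) = 8 - 5/2 = 11/2.

11/2


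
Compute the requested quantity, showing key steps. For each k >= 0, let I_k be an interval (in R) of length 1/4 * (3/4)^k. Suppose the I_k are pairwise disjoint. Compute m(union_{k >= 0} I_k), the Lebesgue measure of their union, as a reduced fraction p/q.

By countable additivity of the Lebesgue measure on pairwise disjoint measurable sets,
  m(union_{k >= 0} I_k) = sum_{k >= 0} m(I_k) = sum_{k >= 0} a * r^k,
  with a = 1/4 and r = 3/4.
Since 0 < r = 3/4 < 1, the geometric series converges:
  sum_{k >= 0} a * r^k = a / (1 - r).
  = 1/4 / (1 - 3/4)
  = 1/4 / (1/4)
  = 1.

1


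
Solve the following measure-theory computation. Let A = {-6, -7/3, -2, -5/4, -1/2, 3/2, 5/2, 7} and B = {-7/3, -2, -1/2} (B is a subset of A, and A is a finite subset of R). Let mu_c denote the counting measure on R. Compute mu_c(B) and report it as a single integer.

Counting measure assigns mu_c(E) = |E| (number of elements) when E is finite.
B has 3 element(s), so mu_c(B) = 3.

3


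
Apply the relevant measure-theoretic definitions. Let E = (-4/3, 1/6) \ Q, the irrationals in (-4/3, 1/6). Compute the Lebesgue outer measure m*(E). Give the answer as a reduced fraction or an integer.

The interval I = (-4/3, 1/6) has m(I) = 1/6 - (-4/3) = 3/2 (endpoints are measure-zero, so open/closed/half-open agree). Write I = (I cap Q) u (I \ Q). The rationals in I are countable, so m*(I cap Q) = 0 (cover each rational by intervals whose total length is arbitrarily small). By countable subadditivity m*(I) <= m*(I cap Q) + m*(I \ Q), hence m*(I \ Q) >= m(I) = 3/2. The reverse inequality m*(I \ Q) <= m*(I) = 3/2 is trivial since (I \ Q) is a subset of I. Therefore m*(I \ Q) = 3/2.

3/2


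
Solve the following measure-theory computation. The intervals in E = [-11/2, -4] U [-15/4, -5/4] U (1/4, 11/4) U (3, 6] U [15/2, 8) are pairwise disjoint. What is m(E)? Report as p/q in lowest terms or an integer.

For pairwise disjoint intervals, m(union_i I_i) = sum_i m(I_i),
and m is invariant under swapping open/closed endpoints (single points have measure 0).
So m(E) = sum_i (b_i - a_i).
  I_1 has length -4 - (-11/2) = 3/2.
  I_2 has length -5/4 - (-15/4) = 5/2.
  I_3 has length 11/4 - 1/4 = 5/2.
  I_4 has length 6 - 3 = 3.
  I_5 has length 8 - 15/2 = 1/2.
Summing:
  m(E) = 3/2 + 5/2 + 5/2 + 3 + 1/2 = 10.

10


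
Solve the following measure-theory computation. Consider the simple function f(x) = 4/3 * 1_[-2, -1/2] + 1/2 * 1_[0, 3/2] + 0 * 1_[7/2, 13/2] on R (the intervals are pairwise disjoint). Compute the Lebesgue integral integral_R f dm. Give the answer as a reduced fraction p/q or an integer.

For a simple function f = sum_i c_i * 1_{A_i} with disjoint A_i,
  integral f dm = sum_i c_i * m(A_i).
Lengths of the A_i:
  m(A_1) = -1/2 - (-2) = 3/2.
  m(A_2) = 3/2 - 0 = 3/2.
  m(A_3) = 13/2 - 7/2 = 3.
Contributions c_i * m(A_i):
  (4/3) * (3/2) = 2.
  (1/2) * (3/2) = 3/4.
  (0) * (3) = 0.
Total: 2 + 3/4 + 0 = 11/4.

11/4


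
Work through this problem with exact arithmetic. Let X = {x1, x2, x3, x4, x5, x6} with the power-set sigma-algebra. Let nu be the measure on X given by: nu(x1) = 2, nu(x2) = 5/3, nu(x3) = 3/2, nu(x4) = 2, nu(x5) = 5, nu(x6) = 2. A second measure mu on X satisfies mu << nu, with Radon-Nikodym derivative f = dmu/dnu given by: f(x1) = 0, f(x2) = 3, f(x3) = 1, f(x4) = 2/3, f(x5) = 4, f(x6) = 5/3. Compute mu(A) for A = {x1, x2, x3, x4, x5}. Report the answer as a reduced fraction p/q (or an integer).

By the defining property of the Radon-Nikodym derivative, for every measurable set A,
  mu(A) = integral_A f dnu.
Since nu is a discrete measure concentrated on the atoms of X, the integral over A reduces to the sum
  mu(A) = sum_{x in A} f(x) * nu({x}).
Computing each term:
  x1: f(x1) * nu(x1) = 0 * 2 = 0.
  x2: f(x2) * nu(x2) = 3 * 5/3 = 5.
  x3: f(x3) * nu(x3) = 1 * 3/2 = 3/2.
  x4: f(x4) * nu(x4) = 2/3 * 2 = 4/3.
  x5: f(x5) * nu(x5) = 4 * 5 = 20.
Summing: mu(A) = 0 + 5 + 3/2 + 4/3 + 20 = 167/6.

167/6


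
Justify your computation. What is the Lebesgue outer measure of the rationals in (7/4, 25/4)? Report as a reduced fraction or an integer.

E = Q cap (7/4, 25/4) is a subset of Q, which is countable. Enumerate Q = {q_1, q_2, ...}; for any eps > 0, cover q_k by the open interval (q_k - eps/2^(k+1), q_k + eps/2^(k+1)), of length eps/2^k. The total cover length is sum_{k>=1} eps/2^k = eps. Hence m*(E) <= m*(Q) <= eps for every eps > 0, and since outer measure is non-negative, m*(E) = 0.

0


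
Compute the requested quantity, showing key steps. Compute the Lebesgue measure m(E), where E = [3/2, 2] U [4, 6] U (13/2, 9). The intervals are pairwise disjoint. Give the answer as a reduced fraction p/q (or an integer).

For pairwise disjoint intervals, m(union_i I_i) = sum_i m(I_i),
and m is invariant under swapping open/closed endpoints (single points have measure 0).
So m(E) = sum_i (b_i - a_i).
  I_1 has length 2 - 3/2 = 1/2.
  I_2 has length 6 - 4 = 2.
  I_3 has length 9 - 13/2 = 5/2.
Summing:
  m(E) = 1/2 + 2 + 5/2 = 5.

5


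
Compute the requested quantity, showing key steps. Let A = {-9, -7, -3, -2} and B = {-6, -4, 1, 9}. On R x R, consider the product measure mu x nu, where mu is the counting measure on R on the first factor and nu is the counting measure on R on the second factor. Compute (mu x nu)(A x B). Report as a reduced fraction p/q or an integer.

For a measurable rectangle A x B, the product measure satisfies
  (mu x nu)(A x B) = mu(A) * nu(B).
  mu(A) = 4.
  nu(B) = 4.
  (mu x nu)(A x B) = 4 * 4 = 16.

16


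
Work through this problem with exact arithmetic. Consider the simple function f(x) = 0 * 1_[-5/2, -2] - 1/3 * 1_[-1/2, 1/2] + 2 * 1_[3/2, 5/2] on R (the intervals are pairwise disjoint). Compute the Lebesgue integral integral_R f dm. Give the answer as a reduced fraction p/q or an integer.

For a simple function f = sum_i c_i * 1_{A_i} with disjoint A_i,
  integral f dm = sum_i c_i * m(A_i).
Lengths of the A_i:
  m(A_1) = -2 - (-5/2) = 1/2.
  m(A_2) = 1/2 - (-1/2) = 1.
  m(A_3) = 5/2 - 3/2 = 1.
Contributions c_i * m(A_i):
  (0) * (1/2) = 0.
  (-1/3) * (1) = -1/3.
  (2) * (1) = 2.
Total: 0 - 1/3 + 2 = 5/3.

5/3


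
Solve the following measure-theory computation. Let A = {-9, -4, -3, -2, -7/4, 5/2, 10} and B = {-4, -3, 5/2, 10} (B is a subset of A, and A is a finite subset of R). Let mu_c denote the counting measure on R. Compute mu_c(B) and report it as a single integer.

Counting measure assigns mu_c(E) = |E| (number of elements) when E is finite.
B has 4 element(s), so mu_c(B) = 4.

4


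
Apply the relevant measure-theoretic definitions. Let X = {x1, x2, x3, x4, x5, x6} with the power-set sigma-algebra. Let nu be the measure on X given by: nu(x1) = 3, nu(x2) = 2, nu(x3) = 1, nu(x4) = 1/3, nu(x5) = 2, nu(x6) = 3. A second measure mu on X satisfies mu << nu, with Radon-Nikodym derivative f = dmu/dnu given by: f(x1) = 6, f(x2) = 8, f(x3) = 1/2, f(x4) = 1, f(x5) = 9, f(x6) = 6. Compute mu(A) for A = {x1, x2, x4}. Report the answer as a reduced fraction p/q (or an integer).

By the defining property of the Radon-Nikodym derivative, for every measurable set A,
  mu(A) = integral_A f dnu.
Since nu is a discrete measure concentrated on the atoms of X, the integral over A reduces to the sum
  mu(A) = sum_{x in A} f(x) * nu({x}).
Computing each term:
  x1: f(x1) * nu(x1) = 6 * 3 = 18.
  x2: f(x2) * nu(x2) = 8 * 2 = 16.
  x4: f(x4) * nu(x4) = 1 * 1/3 = 1/3.
Summing: mu(A) = 18 + 16 + 1/3 = 103/3.

103/3


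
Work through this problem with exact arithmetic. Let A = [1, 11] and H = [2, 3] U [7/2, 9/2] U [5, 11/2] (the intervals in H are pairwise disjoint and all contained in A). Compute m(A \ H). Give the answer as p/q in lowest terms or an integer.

The ambient interval has length m(A) = 11 - 1 = 10.
Since the holes are disjoint and sit inside A, by finite additivity
  m(H) = sum_i (b_i - a_i), and m(A \ H) = m(A) - m(H).
Computing the hole measures:
  m(H_1) = 3 - 2 = 1.
  m(H_2) = 9/2 - 7/2 = 1.
  m(H_3) = 11/2 - 5 = 1/2.
Summed: m(H) = 1 + 1 + 1/2 = 5/2.
So m(A \ H) = 10 - 5/2 = 15/2.

15/2


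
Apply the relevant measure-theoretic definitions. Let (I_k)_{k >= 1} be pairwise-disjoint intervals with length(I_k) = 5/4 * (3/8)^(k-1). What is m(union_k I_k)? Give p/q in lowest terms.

By countable additivity of the Lebesgue measure on pairwise disjoint measurable sets,
  m(union_{k >= 1} I_k) = sum_{k >= 1} m(I_k) = sum_{k >= 1} a * r^(k-1),
  with a = 5/4 and r = 3/8.
Since 0 < r = 3/8 < 1, the geometric series converges:
  sum_{k >= 1} a * r^(k-1) = a / (1 - r).
  = 5/4 / (1 - 3/8)
  = 5/4 / (5/8)
  = 2.

2


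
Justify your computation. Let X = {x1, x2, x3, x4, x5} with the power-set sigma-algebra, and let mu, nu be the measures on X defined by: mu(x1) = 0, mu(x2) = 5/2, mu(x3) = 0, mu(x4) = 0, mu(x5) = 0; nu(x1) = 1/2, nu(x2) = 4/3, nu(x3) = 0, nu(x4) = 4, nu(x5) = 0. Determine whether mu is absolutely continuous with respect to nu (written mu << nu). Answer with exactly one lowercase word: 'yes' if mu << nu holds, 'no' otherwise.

mu << nu means: every nu-null measurable set is also mu-null; equivalently, for every atom x, if nu({x}) = 0 then mu({x}) = 0.
Checking each atom:
  x1: nu = 1/2 > 0 -> no constraint.
  x2: nu = 4/3 > 0 -> no constraint.
  x3: nu = 0, mu = 0 -> consistent with mu << nu.
  x4: nu = 4 > 0 -> no constraint.
  x5: nu = 0, mu = 0 -> consistent with mu << nu.
No atom violates the condition. Therefore mu << nu.

yes


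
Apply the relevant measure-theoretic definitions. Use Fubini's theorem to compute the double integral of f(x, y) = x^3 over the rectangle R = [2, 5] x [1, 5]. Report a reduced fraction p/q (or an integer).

f(x, y) is a tensor product of a function of x and a function of y, and both factors are bounded continuous (hence Lebesgue integrable) on the rectangle, so Fubini's theorem applies:
  integral_R f d(m x m) = (integral_a1^b1 x^3 dx) * (integral_a2^b2 1 dy).
Inner integral in x: integral_{2}^{5} x^3 dx = (5^4 - 2^4)/4
  = 609/4.
Inner integral in y: integral_{1}^{5} 1 dy = (5^1 - 1^1)/1
  = 4.
Product: (609/4) * (4) = 609.

609


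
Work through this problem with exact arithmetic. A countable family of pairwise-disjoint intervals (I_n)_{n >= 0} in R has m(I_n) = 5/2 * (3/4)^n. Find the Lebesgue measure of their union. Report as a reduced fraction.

By countable additivity of the Lebesgue measure on pairwise disjoint measurable sets,
  m(union_{n >= 0} I_n) = sum_{n >= 0} m(I_n) = sum_{n >= 0} a * r^n,
  with a = 5/2 and r = 3/4.
Since 0 < r = 3/4 < 1, the geometric series converges:
  sum_{n >= 0} a * r^n = a / (1 - r).
  = 5/2 / (1 - 3/4)
  = 5/2 / (1/4)
  = 10.

10


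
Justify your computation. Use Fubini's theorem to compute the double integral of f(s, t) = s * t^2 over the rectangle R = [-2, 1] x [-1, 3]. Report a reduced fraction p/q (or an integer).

f(s, t) is a tensor product of a function of s and a function of t, and both factors are bounded continuous (hence Lebesgue integrable) on the rectangle, so Fubini's theorem applies:
  integral_R f d(m x m) = (integral_a1^b1 s ds) * (integral_a2^b2 t^2 dt).
Inner integral in s: integral_{-2}^{1} s ds = (1^2 - (-2)^2)/2
  = -3/2.
Inner integral in t: integral_{-1}^{3} t^2 dt = (3^3 - (-1)^3)/3
  = 28/3.
Product: (-3/2) * (28/3) = -14.

-14


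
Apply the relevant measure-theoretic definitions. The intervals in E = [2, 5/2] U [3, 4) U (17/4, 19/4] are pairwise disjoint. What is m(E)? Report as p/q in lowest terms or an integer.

For pairwise disjoint intervals, m(union_i I_i) = sum_i m(I_i),
and m is invariant under swapping open/closed endpoints (single points have measure 0).
So m(E) = sum_i (b_i - a_i).
  I_1 has length 5/2 - 2 = 1/2.
  I_2 has length 4 - 3 = 1.
  I_3 has length 19/4 - 17/4 = 1/2.
Summing:
  m(E) = 1/2 + 1 + 1/2 = 2.

2


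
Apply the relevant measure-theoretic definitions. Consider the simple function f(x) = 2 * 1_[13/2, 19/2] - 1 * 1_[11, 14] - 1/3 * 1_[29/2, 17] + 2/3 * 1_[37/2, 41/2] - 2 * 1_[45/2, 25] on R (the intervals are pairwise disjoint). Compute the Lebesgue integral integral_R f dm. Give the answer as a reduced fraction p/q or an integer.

For a simple function f = sum_i c_i * 1_{A_i} with disjoint A_i,
  integral f dm = sum_i c_i * m(A_i).
Lengths of the A_i:
  m(A_1) = 19/2 - 13/2 = 3.
  m(A_2) = 14 - 11 = 3.
  m(A_3) = 17 - 29/2 = 5/2.
  m(A_4) = 41/2 - 37/2 = 2.
  m(A_5) = 25 - 45/2 = 5/2.
Contributions c_i * m(A_i):
  (2) * (3) = 6.
  (-1) * (3) = -3.
  (-1/3) * (5/2) = -5/6.
  (2/3) * (2) = 4/3.
  (-2) * (5/2) = -5.
Total: 6 - 3 - 5/6 + 4/3 - 5 = -3/2.

-3/2


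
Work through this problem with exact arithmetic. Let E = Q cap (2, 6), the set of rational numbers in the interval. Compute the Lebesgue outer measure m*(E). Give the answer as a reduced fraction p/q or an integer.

Q cap (2, 6) is countable; list its elements as q_1, q_2, ... . Fix eps > 0 and cover the k-th point by an interval of length eps * 2^(-k). The cover has total length eps * sum_{k>=1} 2^(-k) = eps, so by definition of outer measure m*(Q cap (2, 6)) <= eps. Since eps was arbitrary and m* >= 0, the outer measure is 0.

0


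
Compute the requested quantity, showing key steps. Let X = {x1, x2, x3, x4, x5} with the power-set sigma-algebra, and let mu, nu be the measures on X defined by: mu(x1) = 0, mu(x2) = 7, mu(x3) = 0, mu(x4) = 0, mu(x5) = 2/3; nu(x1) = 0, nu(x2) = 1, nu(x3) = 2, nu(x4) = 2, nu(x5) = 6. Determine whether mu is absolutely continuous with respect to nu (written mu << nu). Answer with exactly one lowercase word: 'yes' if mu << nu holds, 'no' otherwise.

mu << nu means: every nu-null measurable set is also mu-null; equivalently, for every atom x, if nu({x}) = 0 then mu({x}) = 0.
Checking each atom:
  x1: nu = 0, mu = 0 -> consistent with mu << nu.
  x2: nu = 1 > 0 -> no constraint.
  x3: nu = 2 > 0 -> no constraint.
  x4: nu = 2 > 0 -> no constraint.
  x5: nu = 6 > 0 -> no constraint.
No atom violates the condition. Therefore mu << nu.

yes
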